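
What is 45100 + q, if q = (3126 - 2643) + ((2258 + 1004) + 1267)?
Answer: 50112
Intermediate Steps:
q = 5012 (q = 483 + (3262 + 1267) = 483 + 4529 = 5012)
45100 + q = 45100 + 5012 = 50112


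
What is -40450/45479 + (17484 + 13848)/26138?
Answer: 26261852/84909293 ≈ 0.30929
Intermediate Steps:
-40450/45479 + (17484 + 13848)/26138 = -40450*1/45479 + 31332*(1/26138) = -40450/45479 + 2238/1867 = 26261852/84909293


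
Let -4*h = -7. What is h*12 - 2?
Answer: 19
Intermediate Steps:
h = 7/4 (h = -¼*(-7) = 7/4 ≈ 1.7500)
h*12 - 2 = (7/4)*12 - 2 = 21 - 2 = 19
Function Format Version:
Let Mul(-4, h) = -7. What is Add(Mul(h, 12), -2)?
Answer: 19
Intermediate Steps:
h = Rational(7, 4) (h = Mul(Rational(-1, 4), -7) = Rational(7, 4) ≈ 1.7500)
Add(Mul(h, 12), -2) = Add(Mul(Rational(7, 4), 12), -2) = Add(21, -2) = 19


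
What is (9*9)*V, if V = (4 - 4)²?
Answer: 0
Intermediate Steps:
V = 0 (V = 0² = 0)
(9*9)*V = (9*9)*0 = 81*0 = 0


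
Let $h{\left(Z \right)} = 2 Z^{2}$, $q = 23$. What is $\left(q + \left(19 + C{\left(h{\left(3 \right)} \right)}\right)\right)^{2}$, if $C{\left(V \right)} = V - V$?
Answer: $1764$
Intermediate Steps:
$C{\left(V \right)} = 0$
$\left(q + \left(19 + C{\left(h{\left(3 \right)} \right)}\right)\right)^{2} = \left(23 + \left(19 + 0\right)\right)^{2} = \left(23 + 19\right)^{2} = 42^{2} = 1764$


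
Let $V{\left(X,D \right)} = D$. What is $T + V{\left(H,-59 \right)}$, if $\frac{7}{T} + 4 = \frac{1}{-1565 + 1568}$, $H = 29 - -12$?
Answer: $- \frac{670}{11} \approx -60.909$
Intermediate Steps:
$H = 41$ ($H = 29 + 12 = 41$)
$T = - \frac{21}{11}$ ($T = \frac{7}{-4 + \frac{1}{-1565 + 1568}} = \frac{7}{-4 + \frac{1}{3}} = \frac{7}{- \frac{11}{3}} = 7 \left(- \frac{3}{11}\right) = - \frac{21}{11} \approx -1.9091$)
$T + V{\left(H,-59 \right)} = - \frac{21}{11} - 59 = - \frac{670}{11}$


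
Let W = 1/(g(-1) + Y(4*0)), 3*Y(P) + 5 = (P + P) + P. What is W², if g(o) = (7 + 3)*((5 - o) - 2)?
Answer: 9/13225 ≈ 0.00068053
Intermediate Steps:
g(o) = 30 - 10*o (g(o) = 10*(3 - o) = 30 - 10*o)
Y(P) = -5/3 + P (Y(P) = -5/3 + ((P + P) + P)/3 = -5/3 + (2*P + P)/3 = -5/3 + (3*P)/3 = -5/3 + P)
W = 3/115 (W = 1/((30 - 10*(-1)) + (-5/3 + 4*0)) = 1/((30 + 10) + (-5/3 + 0)) = 1/(40 - 5/3) = 1/(115/3) = 3/115 ≈ 0.026087)
W² = (3/115)² = 9/13225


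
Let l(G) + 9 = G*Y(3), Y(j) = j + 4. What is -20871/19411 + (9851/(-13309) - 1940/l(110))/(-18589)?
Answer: -3928781589859650/3654550931942771 ≈ -1.0750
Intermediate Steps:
Y(j) = 4 + j
l(G) = -9 + 7*G (l(G) = -9 + G*(4 + 3) = -9 + G*7 = -9 + 7*G)
-20871/19411 + (9851/(-13309) - 1940/l(110))/(-18589) = -20871/19411 + (9851/(-13309) - 1940/(-9 + 7*110))/(-18589) = -20871*1/19411 + (9851*(-1/13309) - 1940/(-9 + 770))*(-1/18589) = -20871/19411 + (-9851/13309 - 1940/761)*(-1/18589) = -20871/19411 - 33316071/10128149*(-1/18589) = -20871/19411 + 33316071/188272161761 = -3928781589859650/3654550931942771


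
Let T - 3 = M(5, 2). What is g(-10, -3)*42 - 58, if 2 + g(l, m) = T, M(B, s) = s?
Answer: 68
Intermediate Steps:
T = 5 (T = 3 + 2 = 5)
g(l, m) = 3 (g(l, m) = -2 + 5 = 3)
g(-10, -3)*42 - 58 = 3*42 - 58 = 126 - 58 = 68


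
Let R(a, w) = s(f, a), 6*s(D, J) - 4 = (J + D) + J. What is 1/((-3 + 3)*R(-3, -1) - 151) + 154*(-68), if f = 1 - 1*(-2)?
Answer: -1581273/151 ≈ -10472.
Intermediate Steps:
f = 3 (f = 1 + 2 = 3)
s(D, J) = ⅔ + J/3 + D/6 (s(D, J) = ⅔ + ((J + D) + J)/6 = ⅔ + ((D + J) + J)/6 = ⅔ + (D + 2*J)/6 = ⅔ + (J/3 + D/6) = ⅔ + J/3 + D/6)
R(a, w) = 7/6 + a/3 (R(a, w) = ⅔ + a/3 + (⅙)*3 = ⅔ + a/3 + ½ = 7/6 + a/3)
1/((-3 + 3)*R(-3, -1) - 151) + 154*(-68) = 1/((-3 + 3)*(7/6 + (⅓)*(-3)) - 151) + 154*(-68) = 1/(0*(7/6 - 1) - 151) - 10472 = 1/(0*(⅙) - 151) - 10472 = 1/(0 - 151) - 10472 = 1/(-151) - 10472 = -1/151 - 10472 = -1581273/151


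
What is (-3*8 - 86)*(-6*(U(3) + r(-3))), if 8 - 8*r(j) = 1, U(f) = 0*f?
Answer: 1155/2 ≈ 577.50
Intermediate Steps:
U(f) = 0
r(j) = 7/8 (r(j) = 1 - 1/8*1 = 1 - 1/8 = 7/8)
(-3*8 - 86)*(-6*(U(3) + r(-3))) = (-3*8 - 86)*(-6*(0 + 7/8)) = (-24 - 86)*(-6*7/8) = -110*(-21/4) = 1155/2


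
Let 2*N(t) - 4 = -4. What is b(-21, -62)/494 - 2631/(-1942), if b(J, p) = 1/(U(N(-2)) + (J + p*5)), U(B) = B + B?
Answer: 107550848/79386047 ≈ 1.3548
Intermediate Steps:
N(t) = 0 (N(t) = 2 + (1/2)*(-4) = 2 - 2 = 0)
U(B) = 2*B
b(J, p) = 1/(J + 5*p) (b(J, p) = 1/(2*0 + (J + p*5)) = 1/(0 + (J + 5*p)) = 1/(J + 5*p))
b(-21, -62)/494 - 2631/(-1942) = 1/((-21 + 5*(-62))*494) - 2631/(-1942) = (1/494)/(-21 - 310) - 2631*(-1/1942) = (1/494)/(-331) + 2631/1942 = -1/331*1/494 + 2631/1942 = -1/163514 + 2631/1942 = 107550848/79386047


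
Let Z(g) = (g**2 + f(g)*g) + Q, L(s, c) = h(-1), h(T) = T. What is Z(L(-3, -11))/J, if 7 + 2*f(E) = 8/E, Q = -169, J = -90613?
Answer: 321/181226 ≈ 0.0017713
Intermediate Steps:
f(E) = -7/2 + 4/E (f(E) = -7/2 + (8/E)/2 = -7/2 + 4/E)
L(s, c) = -1
Z(g) = -169 + g**2 + g*(-7/2 + 4/g) (Z(g) = (g**2 + (-7/2 + 4/g)*g) - 169 = (g**2 + g*(-7/2 + 4/g)) - 169 = -169 + g**2 + g*(-7/2 + 4/g))
Z(L(-3, -11))/J = (-165 + (-1)**2 - 7/2*(-1))/(-90613) = (-165 + 1 + 7/2)*(-1/90613) = -321/2*(-1/90613) = 321/181226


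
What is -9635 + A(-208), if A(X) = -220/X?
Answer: -500965/52 ≈ -9633.9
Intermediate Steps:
-9635 + A(-208) = -9635 - 220/(-208) = -9635 - 220*(-1/208) = -9635 + 55/52 = -500965/52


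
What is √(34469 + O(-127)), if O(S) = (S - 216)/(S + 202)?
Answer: 16*√30291/15 ≈ 185.65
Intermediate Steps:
O(S) = (-216 + S)/(202 + S)
√(34469 + O(-127)) = √(34469 + (-216 - 127)/(202 - 127)) = √(34469 - 343/75) = √(2584832/75) = 16*√30291/15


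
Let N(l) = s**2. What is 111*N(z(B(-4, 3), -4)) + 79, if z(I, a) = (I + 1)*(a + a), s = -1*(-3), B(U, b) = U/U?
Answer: 1078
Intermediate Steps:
B(U, b) = 1
s = 3
z(I, a) = 2*a*(1 + I) (z(I, a) = (1 + I)*(2*a) = 2*a*(1 + I))
N(l) = 9 (N(l) = 3**2 = 9)
111*N(z(B(-4, 3), -4)) + 79 = 111*9 + 79 = 999 + 79 = 1078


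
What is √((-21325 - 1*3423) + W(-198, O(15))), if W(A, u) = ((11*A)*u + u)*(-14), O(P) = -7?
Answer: I*√238094 ≈ 487.95*I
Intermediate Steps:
W(A, u) = -14*u - 154*A*u (W(A, u) = (11*A*u + u)*(-14) = (u + 11*A*u)*(-14) = -14*u - 154*A*u)
√((-21325 - 1*3423) + W(-198, O(15))) = √((-21325 - 1*3423) - 14*(-7)*(1 + 11*(-198))) = √((-21325 - 3423) - 14*(-7)*(1 - 2178)) = √(-24748 - 14*(-7)*(-2177)) = √(-24748 - 213346) = √(-238094) = I*√238094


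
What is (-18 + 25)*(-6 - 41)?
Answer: -329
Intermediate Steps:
(-18 + 25)*(-6 - 41) = 7*(-47) = -329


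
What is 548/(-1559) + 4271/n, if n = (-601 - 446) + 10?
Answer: -7226765/1616683 ≈ -4.4701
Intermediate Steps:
n = -1037 (n = -1047 + 10 = -1037)
548/(-1559) + 4271/n = 548/(-1559) + 4271/(-1037) = 548*(-1/1559) + 4271*(-1/1037) = -548/1559 - 4271/1037 = -7226765/1616683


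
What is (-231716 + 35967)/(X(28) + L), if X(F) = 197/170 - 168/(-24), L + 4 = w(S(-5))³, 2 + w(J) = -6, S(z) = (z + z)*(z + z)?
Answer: 33277330/86333 ≈ 385.45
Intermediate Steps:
S(z) = 4*z² (S(z) = (2*z)*(2*z) = 4*z²)
w(J) = -8 (w(J) = -2 - 6 = -8)
L = -516 (L = -4 + (-8)³ = -4 - 512 = -516)
X(F) = 1387/170 (X(F) = 197*(1/170) - 168*(-1/24) = 197/170 + 7 = 1387/170)
(-231716 + 35967)/(X(28) + L) = (-231716 + 35967)/(1387/170 - 516) = -195749/(-86333/170) = -195749*(-170/86333) = 33277330/86333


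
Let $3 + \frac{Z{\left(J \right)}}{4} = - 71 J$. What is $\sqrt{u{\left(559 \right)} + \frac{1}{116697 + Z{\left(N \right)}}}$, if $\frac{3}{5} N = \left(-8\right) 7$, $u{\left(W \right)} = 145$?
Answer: $\frac{\sqrt{1070301199174}}{85915} \approx 12.042$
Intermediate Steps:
$N = - \frac{280}{3}$ ($N = \frac{5 \left(\left(-8\right) 7\right)}{3} = \frac{5}{3} \left(-56\right) = - \frac{280}{3} \approx -93.333$)
$Z{\left(J \right)} = -12 - 284 J$ ($Z{\left(J \right)} = -12 + 4 \left(- 71 J\right) = -12 - 284 J$)
$\sqrt{u{\left(559 \right)} + \frac{1}{116697 + Z{\left(N \right)}}} = \sqrt{145 + \frac{1}{116697 - - \frac{79484}{3}}} = \sqrt{145 + \frac{1}{116697 + \left(-12 + \frac{79520}{3}\right)}} = \sqrt{145 + \frac{1}{116697 + \frac{79484}{3}}} = \sqrt{145 + \frac{1}{\frac{429575}{3}}} = \sqrt{145 + \frac{3}{429575}} = \sqrt{\frac{62288378}{429575}} = \frac{\sqrt{1070301199174}}{85915}$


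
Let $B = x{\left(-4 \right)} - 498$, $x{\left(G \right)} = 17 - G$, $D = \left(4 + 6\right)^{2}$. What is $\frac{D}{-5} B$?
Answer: $9540$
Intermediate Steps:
$D = 100$ ($D = 10^{2} = 100$)
$B = -477$ ($B = \left(17 - -4\right) - 498 = \left(17 + 4\right) - 498 = 21 - 498 = -477$)
$\frac{D}{-5} B = \frac{100}{-5} \left(-477\right) = 100 \left(- \frac{1}{5}\right) \left(-477\right) = \left(-20\right) \left(-477\right) = 9540$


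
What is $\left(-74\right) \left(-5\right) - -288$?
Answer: $658$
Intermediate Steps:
$\left(-74\right) \left(-5\right) - -288 = 370 + 288 = 658$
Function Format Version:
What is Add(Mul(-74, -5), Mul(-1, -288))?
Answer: 658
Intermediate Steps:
Add(Mul(-74, -5), Mul(-1, -288)) = Add(370, 288) = 658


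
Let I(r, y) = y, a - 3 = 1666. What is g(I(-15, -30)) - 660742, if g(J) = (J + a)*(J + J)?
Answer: -759082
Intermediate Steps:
a = 1669 (a = 3 + 1666 = 1669)
g(J) = 2*J*(1669 + J) (g(J) = (J + 1669)*(J + J) = (1669 + J)*(2*J) = 2*J*(1669 + J))
g(I(-15, -30)) - 660742 = 2*(-30)*(1669 - 30) - 660742 = 2*(-30)*1639 - 660742 = -98340 - 660742 = -759082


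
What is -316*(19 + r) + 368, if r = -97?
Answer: 25016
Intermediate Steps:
-316*(19 + r) + 368 = -316*(19 - 97) + 368 = -316*(-78) + 368 = 24648 + 368 = 25016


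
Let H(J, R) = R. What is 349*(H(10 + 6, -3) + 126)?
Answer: 42927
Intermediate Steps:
349*(H(10 + 6, -3) + 126) = 349*(-3 + 126) = 349*123 = 42927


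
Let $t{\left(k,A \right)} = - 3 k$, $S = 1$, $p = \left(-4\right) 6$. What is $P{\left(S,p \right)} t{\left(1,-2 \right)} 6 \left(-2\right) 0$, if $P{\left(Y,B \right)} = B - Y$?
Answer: $0$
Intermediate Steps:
$p = -24$
$P{\left(S,p \right)} t{\left(1,-2 \right)} 6 \left(-2\right) 0 = \left(-24 - 1\right) \left(-3\right) 1 \cdot 6 \left(-2\right) 0 = \left(-24 - 1\right) \left(-3\right) 6 \left(-2\right) 0 = - 25 \left(\left(-18\right) \left(-2\right)\right) 0 = \left(-25\right) 36 \cdot 0 = \left(-900\right) 0 = 0$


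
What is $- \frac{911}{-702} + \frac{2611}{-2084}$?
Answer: $\frac{32801}{731484} \approx 0.044842$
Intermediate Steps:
$- \frac{911}{-702} + \frac{2611}{-2084} = \left(-911\right) \left(- \frac{1}{702}\right) + 2611 \left(- \frac{1}{2084}\right) = \frac{911}{702} - \frac{2611}{2084} = \frac{32801}{731484}$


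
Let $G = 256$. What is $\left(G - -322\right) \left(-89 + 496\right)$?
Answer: $235246$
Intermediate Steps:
$\left(G - -322\right) \left(-89 + 496\right) = \left(256 - -322\right) \left(-89 + 496\right) = \left(256 + 322\right) 407 = 578 \cdot 407 = 235246$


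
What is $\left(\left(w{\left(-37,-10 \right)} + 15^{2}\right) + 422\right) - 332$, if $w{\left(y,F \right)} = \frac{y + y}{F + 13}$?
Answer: $\frac{871}{3} \approx 290.33$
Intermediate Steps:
$w{\left(y,F \right)} = \frac{2 y}{13 + F}$
$\left(\left(w{\left(-37,-10 \right)} + 15^{2}\right) + 422\right) - 332 = \left(\left(2 \left(-37\right) \frac{1}{13 - 10} + 15^{2}\right) + 422\right) - 332 = \left(\left(2 \left(-37\right) \frac{1}{3} + 225\right) + 422\right) - 332 = \left(\left(- \frac{74}{3} + 225\right) + 422\right) - 332 = \left(\frac{601}{3} + 422\right) - 332 = \frac{1867}{3} - 332 = \frac{871}{3}$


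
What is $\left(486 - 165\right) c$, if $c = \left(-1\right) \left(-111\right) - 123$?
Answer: $-3852$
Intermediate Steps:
$c = -12$ ($c = 111 - 123 = -12$)
$\left(486 - 165\right) c = \left(486 - 165\right) \left(-12\right) = 321 \left(-12\right) = -3852$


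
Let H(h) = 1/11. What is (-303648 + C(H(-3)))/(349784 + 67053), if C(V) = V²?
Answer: -36741407/50437277 ≈ -0.72846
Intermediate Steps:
H(h) = 1/11
(-303648 + C(H(-3)))/(349784 + 67053) = (-303648 + (1/11)²)/(349784 + 67053) = (-303648 + 1/121)/416837 = -36741407/121*1/416837 = -36741407/50437277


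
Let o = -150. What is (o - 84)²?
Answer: 54756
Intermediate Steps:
(o - 84)² = (-150 - 84)² = (-234)² = 54756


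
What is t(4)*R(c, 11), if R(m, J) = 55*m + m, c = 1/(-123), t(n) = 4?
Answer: -224/123 ≈ -1.8211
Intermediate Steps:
c = -1/123 ≈ -0.0081301
R(m, J) = 56*m
t(4)*R(c, 11) = 4*(56*(-1/123)) = 4*(-56/123) = -224/123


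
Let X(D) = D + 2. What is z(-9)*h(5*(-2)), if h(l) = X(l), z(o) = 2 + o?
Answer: 56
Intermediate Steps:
X(D) = 2 + D
h(l) = 2 + l
z(-9)*h(5*(-2)) = (2 - 9)*(2 + 5*(-2)) = -7*(2 - 10) = -7*(-8) = 56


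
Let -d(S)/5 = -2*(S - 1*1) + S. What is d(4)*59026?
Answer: 590260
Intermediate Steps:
d(S) = -10 + 5*S (d(S) = -5*(-2*(S - 1*1) + S) = -5*(-2*(S - 1) + S) = -5*(-2*(-1 + S) + S) = -5*((2 - 2*S) + S) = -5*(2 - S) = -10 + 5*S)
d(4)*59026 = (-10 + 5*4)*59026 = (-10 + 20)*59026 = 10*59026 = 590260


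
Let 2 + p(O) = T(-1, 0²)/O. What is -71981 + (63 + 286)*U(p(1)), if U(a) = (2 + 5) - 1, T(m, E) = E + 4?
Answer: -69887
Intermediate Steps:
T(m, E) = 4 + E
p(O) = -2 + 4/O (p(O) = -2 + (4 + 0²)/O = -2 + (4 + 0)/O = -2 + 4/O)
U(a) = 6 (U(a) = 7 - 1 = 6)
-71981 + (63 + 286)*U(p(1)) = -71981 + (63 + 286)*6 = -71981 + 349*6 = -71981 + 2094 = -69887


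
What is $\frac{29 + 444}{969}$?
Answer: $\frac{473}{969} \approx 0.48813$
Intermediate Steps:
$\frac{29 + 444}{969} = 473 \cdot \frac{1}{969} = \frac{473}{969}$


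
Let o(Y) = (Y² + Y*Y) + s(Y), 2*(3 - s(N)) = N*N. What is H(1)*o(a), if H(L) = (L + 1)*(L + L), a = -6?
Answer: 228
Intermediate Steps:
s(N) = 3 - N²/2 (s(N) = 3 - N*N/2 = 3 - N²/2)
H(L) = 2*L*(1 + L) (H(L) = (1 + L)*(2*L) = 2*L*(1 + L))
o(Y) = 3 + 3*Y²/2 (o(Y) = (Y² + Y*Y) + (3 - Y²/2) = (Y² + Y²) + (3 - Y²/2) = 2*Y² + (3 - Y²/2) = 3 + 3*Y²/2)
H(1)*o(a) = (2*1*(1 + 1))*(3 + (3/2)*(-6)²) = (2*1*2)*(3 + (3/2)*36) = 4*(3 + 54) = 4*57 = 228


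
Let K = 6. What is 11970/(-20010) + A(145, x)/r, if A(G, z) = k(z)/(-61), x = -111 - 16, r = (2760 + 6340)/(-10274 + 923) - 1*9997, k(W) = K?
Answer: -2275441170231/3803870229289 ≈ -0.59819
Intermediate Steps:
k(W) = 6
r = -93491047/9351 (r = 9100/(-9351) - 9997 = 9100*(-1/9351) - 9997 = -9100/9351 - 9997 = -93491047/9351 ≈ -9998.0)
x = -127
A(G, z) = -6/61 (A(G, z) = 6/(-61) = 6*(-1/61) = -6/61)
11970/(-20010) + A(145, x)/r = 11970/(-20010) - 6/(61*(-93491047/9351)) = 11970*(-1/20010) - 6/61*(-9351/93491047) = -399/667 + 56106/5702953867 = -2275441170231/3803870229289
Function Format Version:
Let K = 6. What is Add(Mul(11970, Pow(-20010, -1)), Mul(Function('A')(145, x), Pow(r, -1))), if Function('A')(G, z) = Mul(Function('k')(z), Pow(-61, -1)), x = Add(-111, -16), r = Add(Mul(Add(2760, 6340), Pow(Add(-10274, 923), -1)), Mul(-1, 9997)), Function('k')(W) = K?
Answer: Rational(-2275441170231, 3803870229289) ≈ -0.59819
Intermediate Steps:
Function('k')(W) = 6
r = Rational(-93491047, 9351) (r = Add(Mul(9100, Pow(-9351, -1)), -9997) = Add(Mul(9100, Rational(-1, 9351)), -9997) = Add(Rational(-9100, 9351), -9997) = Rational(-93491047, 9351) ≈ -9998.0)
x = -127
Function('A')(G, z) = Rational(-6, 61) (Function('A')(G, z) = Mul(6, Pow(-61, -1)) = Mul(6, Rational(-1, 61)) = Rational(-6, 61))
Add(Mul(11970, Pow(-20010, -1)), Mul(Function('A')(145, x), Pow(r, -1))) = Add(Mul(11970, Pow(-20010, -1)), Mul(Rational(-6, 61), Pow(Rational(-93491047, 9351), -1))) = Add(Mul(11970, Rational(-1, 20010)), Mul(Rational(-6, 61), Rational(-9351, 93491047))) = Add(Rational(-399, 667), Rational(56106, 5702953867)) = Rational(-2275441170231, 3803870229289)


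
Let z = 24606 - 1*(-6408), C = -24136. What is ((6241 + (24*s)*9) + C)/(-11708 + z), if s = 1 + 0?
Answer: -17679/19306 ≈ -0.91573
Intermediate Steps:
s = 1
z = 31014 (z = 24606 + 6408 = 31014)
((6241 + (24*s)*9) + C)/(-11708 + z) = ((6241 + (24*1)*9) - 24136)/(-11708 + 31014) = ((6241 + 24*9) - 24136)/19306 = ((6241 + 216) - 24136)*(1/19306) = (6457 - 24136)*(1/19306) = -17679*1/19306 = -17679/19306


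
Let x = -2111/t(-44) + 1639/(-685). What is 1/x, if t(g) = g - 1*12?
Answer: 38360/1354251 ≈ 0.028326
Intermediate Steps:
t(g) = -12 + g (t(g) = g - 12 = -12 + g)
x = 1354251/38360 (x = -2111/(-12 - 44) + 1639/(-685) = -2111/(-56) + 1639*(-1/685) = -2111*(-1/56) - 1639/685 = 2111/56 - 1639/685 = 1354251/38360 ≈ 35.304)
1/x = 1/(1354251/38360) = 38360/1354251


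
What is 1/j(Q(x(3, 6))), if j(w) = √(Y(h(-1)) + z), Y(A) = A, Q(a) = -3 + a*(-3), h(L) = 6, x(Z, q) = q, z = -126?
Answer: -I*√30/60 ≈ -0.091287*I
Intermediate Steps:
Q(a) = -3 - 3*a
j(w) = 2*I*√30 (j(w) = √(6 - 126) = √(-120) = 2*I*√30)
1/j(Q(x(3, 6))) = 1/(2*I*√30) = -I*√30/60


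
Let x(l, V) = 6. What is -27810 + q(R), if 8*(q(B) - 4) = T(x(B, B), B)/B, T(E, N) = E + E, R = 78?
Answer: -1445911/52 ≈ -27806.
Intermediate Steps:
T(E, N) = 2*E
q(B) = 4 + 3/(2*B) (q(B) = 4 + ((2*6)/B)/8 = 4 + (12/B)/8 = 4 + 3/(2*B))
-27810 + q(R) = -27810 + (4 + (3/2)/78) = -27810 + (4 + (3/2)*(1/78)) = -27810 + (4 + 1/52) = -27810 + 209/52 = -1445911/52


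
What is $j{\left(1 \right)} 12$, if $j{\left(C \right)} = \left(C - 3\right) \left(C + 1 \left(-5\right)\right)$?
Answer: $96$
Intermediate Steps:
$j{\left(C \right)} = \left(-5 + C\right) \left(-3 + C\right)$ ($j{\left(C \right)} = \left(-3 + C\right) \left(C - 5\right) = \left(-3 + C\right) \left(-5 + C\right) = \left(-5 + C\right) \left(-3 + C\right)$)
$j{\left(1 \right)} 12 = \left(15 + 1^{2} - 8\right) 12 = \left(15 + 1 - 8\right) 12 = 8 \cdot 12 = 96$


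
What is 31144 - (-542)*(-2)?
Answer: 30060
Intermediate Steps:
31144 - (-542)*(-2) = 31144 - 1*1084 = 31144 - 1084 = 30060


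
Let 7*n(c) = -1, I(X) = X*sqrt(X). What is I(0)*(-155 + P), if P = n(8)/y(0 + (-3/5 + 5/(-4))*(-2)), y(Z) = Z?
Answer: 0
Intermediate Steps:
I(X) = X**(3/2)
n(c) = -1/7 (n(c) = (1/7)*(-1) = -1/7)
P = -10/259 (P = -1/(7*(0 + (-3/5 + 5/(-4))*(-2))) = -1/(7*(0 + (-3*1/5 + 5*(-1/4))*(-2))) = -1/(7*(0 + (-3/5 - 5/4)*(-2))) = -1/(7*(0 - 37/20*(-2))) = -1/(7*(0 + 37/10)) = -1/(7*37/10) = -1/7*10/37 = -10/259 ≈ -0.038610)
I(0)*(-155 + P) = 0**(3/2)*(-155 - 10/259) = 0*(-40155/259) = 0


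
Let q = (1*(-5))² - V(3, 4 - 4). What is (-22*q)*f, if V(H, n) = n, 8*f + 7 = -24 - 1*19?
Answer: 6875/2 ≈ 3437.5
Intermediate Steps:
f = -25/4 (f = -7/8 + (-24 - 1*19)/8 = -7/8 + (-24 - 19)/8 = -7/8 + (⅛)*(-43) = -7/8 - 43/8 = -25/4 ≈ -6.2500)
q = 25 (q = (1*(-5))² - (4 - 4) = (-5)² - 1*0 = 25 + 0 = 25)
(-22*q)*f = -22*25*(-25/4) = -550*(-25/4) = 6875/2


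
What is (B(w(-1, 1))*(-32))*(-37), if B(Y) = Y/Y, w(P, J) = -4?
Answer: 1184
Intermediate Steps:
B(Y) = 1
(B(w(-1, 1))*(-32))*(-37) = (1*(-32))*(-37) = -32*(-37) = 1184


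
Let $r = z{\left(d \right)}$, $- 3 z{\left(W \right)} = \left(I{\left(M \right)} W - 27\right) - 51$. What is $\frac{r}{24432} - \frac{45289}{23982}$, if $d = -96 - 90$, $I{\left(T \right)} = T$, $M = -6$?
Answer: $- \frac{92899885}{48827352} \approx -1.9026$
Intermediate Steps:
$d = -186$ ($d = -96 - 90 = -186$)
$z{\left(W \right)} = 26 + 2 W$ ($z{\left(W \right)} = - \frac{\left(- 6 W - 27\right) - 51}{3} = - \frac{\left(-27 - 6 W\right) - 51}{3} = - \frac{-78 - 6 W}{3} = 26 + 2 W$)
$r = -346$ ($r = 26 + 2 \left(-186\right) = 26 - 372 = -346$)
$\frac{r}{24432} - \frac{45289}{23982} = - \frac{346}{24432} - \frac{45289}{23982} = \left(-346\right) \frac{1}{24432} - \frac{45289}{23982} = - \frac{173}{12216} - \frac{45289}{23982} = - \frac{92899885}{48827352}$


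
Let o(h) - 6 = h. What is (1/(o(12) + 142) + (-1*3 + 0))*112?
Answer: -3353/10 ≈ -335.30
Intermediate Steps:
o(h) = 6 + h
(1/(o(12) + 142) + (-1*3 + 0))*112 = (1/((6 + 12) + 142) + (-1*3 + 0))*112 = (1/(18 + 142) + (-3 + 0))*112 = (1/160 - 3)*112 = -479/160*112 = -3353/10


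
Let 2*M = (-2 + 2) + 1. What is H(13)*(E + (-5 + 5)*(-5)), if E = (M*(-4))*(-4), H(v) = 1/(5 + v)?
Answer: 4/9 ≈ 0.44444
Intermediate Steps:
M = ½ (M = ((-2 + 2) + 1)/2 = (0 + 1)/2 = (½)*1 = ½ ≈ 0.50000)
E = 8 (E = ((½)*(-4))*(-4) = -2*(-4) = 8)
H(13)*(E + (-5 + 5)*(-5)) = (8 + (-5 + 5)*(-5))/(5 + 13) = (8 + 0*(-5))/18 = (8 + 0)/18 = (1/18)*8 = 4/9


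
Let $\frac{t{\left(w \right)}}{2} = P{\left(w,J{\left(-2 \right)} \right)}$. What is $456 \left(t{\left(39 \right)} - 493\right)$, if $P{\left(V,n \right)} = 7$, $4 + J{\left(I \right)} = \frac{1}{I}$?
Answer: $-218424$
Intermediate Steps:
$J{\left(I \right)} = -4 + \frac{1}{I}$
$t{\left(w \right)} = 14$ ($t{\left(w \right)} = 2 \cdot 7 = 14$)
$456 \left(t{\left(39 \right)} - 493\right) = 456 \left(14 - 493\right) = 456 \left(-479\right) = -218424$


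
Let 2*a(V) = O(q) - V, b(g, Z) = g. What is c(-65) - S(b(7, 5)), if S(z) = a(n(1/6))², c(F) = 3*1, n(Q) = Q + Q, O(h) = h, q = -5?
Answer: -37/9 ≈ -4.1111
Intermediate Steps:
n(Q) = 2*Q
a(V) = -5/2 - V/2 (a(V) = (-5 - V)/2 = -5/2 - V/2)
c(F) = 3
S(z) = 64/9 (S(z) = (-5/2 - 1/6)² = (-5/2 - ½*⅓)² = (-5/2 - ⅙)² = (-8/3)² = 64/9)
c(-65) - S(b(7, 5)) = 3 - 1*64/9 = 3 - 64/9 = -37/9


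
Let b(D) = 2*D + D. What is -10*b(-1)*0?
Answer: 0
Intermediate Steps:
b(D) = 3*D
-10*b(-1)*0 = -30*(-1)*0 = -10*(-3)*0 = 30*0 = 0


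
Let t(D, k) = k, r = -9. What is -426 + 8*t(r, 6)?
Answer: -378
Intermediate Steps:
-426 + 8*t(r, 6) = -426 + 8*6 = -426 + 48 = -378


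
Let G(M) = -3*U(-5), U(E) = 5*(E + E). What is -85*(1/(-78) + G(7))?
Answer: -994415/78 ≈ -12749.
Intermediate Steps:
U(E) = 10*E (U(E) = 5*(2*E) = 10*E)
G(M) = 150 (G(M) = -30*(-5) = -3*(-50) = 150)
-85*(1/(-78) + G(7)) = -85*(1/(-78) + 150) = -85*(-1/78 + 150) = -85*11699/78 = -994415/78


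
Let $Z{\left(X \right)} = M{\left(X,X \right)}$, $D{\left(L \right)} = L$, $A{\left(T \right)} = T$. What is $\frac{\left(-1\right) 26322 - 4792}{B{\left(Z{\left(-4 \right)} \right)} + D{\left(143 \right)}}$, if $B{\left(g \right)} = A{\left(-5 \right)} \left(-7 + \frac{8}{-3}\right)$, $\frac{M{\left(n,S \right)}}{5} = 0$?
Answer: $- \frac{46671}{287} \approx -162.62$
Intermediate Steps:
$M{\left(n,S \right)} = 0$ ($M{\left(n,S \right)} = 5 \cdot 0 = 0$)
$Z{\left(X \right)} = 0$
$B{\left(g \right)} = \frac{145}{3}$ ($B{\left(g \right)} = - 5 \left(-7 + \frac{8}{-3}\right) = - 5 \left(-7 + 8 \left(- \frac{1}{3}\right)\right) = - 5 \left(-7 - \frac{8}{3}\right) = \left(-5\right) \left(- \frac{29}{3}\right) = \frac{145}{3}$)
$\frac{\left(-1\right) 26322 - 4792}{B{\left(Z{\left(-4 \right)} \right)} + D{\left(143 \right)}} = \frac{\left(-1\right) 26322 - 4792}{\frac{145}{3} + 143} = \frac{-26322 - 4792}{\frac{574}{3}} = \left(-26322 - 4792\right) \frac{3}{574} = \left(-31114\right) \frac{3}{574} = - \frac{46671}{287}$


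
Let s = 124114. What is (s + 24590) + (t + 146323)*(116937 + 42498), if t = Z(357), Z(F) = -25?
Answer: 23325170334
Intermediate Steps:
t = -25
(s + 24590) + (t + 146323)*(116937 + 42498) = (124114 + 24590) + (-25 + 146323)*(116937 + 42498) = 148704 + 146298*159435 = 148704 + 23325021630 = 23325170334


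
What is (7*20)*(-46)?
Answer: -6440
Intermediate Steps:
(7*20)*(-46) = 140*(-46) = -6440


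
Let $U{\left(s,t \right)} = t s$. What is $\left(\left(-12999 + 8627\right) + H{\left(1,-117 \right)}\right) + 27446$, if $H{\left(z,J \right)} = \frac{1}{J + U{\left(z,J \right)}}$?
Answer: $\frac{5399315}{234} \approx 23074.0$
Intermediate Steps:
$U{\left(s,t \right)} = s t$
$H{\left(z,J \right)} = \frac{1}{J + J z}$ ($H{\left(z,J \right)} = \frac{1}{J + z J} = \frac{1}{J + J z}$)
$\left(\left(-12999 + 8627\right) + H{\left(1,-117 \right)}\right) + 27446 = \left(\left(-12999 + 8627\right) + \frac{1}{\left(-117\right) \left(1 + 1\right)}\right) + 27446 = \left(-4372 - \frac{1}{117 \cdot 2}\right) + 27446 = \left(-4372 - \frac{1}{234}\right) + 27446 = - \frac{1023049}{234} + 27446 = \frac{5399315}{234}$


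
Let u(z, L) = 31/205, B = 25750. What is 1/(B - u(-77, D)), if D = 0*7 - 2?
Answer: 205/5278719 ≈ 3.8835e-5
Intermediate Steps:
D = -2 (D = 0 - 2 = -2)
u(z, L) = 31/205 (u(z, L) = 31*(1/205) = 31/205)
1/(B - u(-77, D)) = 1/(25750 - 1*31/205) = 1/(25750 - 31/205) = 1/(5278719/205) = 205/5278719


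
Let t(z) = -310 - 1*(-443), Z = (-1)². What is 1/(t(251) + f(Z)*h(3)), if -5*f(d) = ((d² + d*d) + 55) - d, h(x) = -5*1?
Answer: 1/189 ≈ 0.0052910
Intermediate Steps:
h(x) = -5
Z = 1
t(z) = 133 (t(z) = -310 + 443 = 133)
f(d) = -11 - 2*d²/5 + d/5 (f(d) = -(((d² + d*d) + 55) - d)/5 = -(((d² + d²) + 55) - d)/5 = -((2*d² + 55) - d)/5 = -((55 + 2*d²) - d)/5 = -(55 - d + 2*d²)/5 = -11 - 2*d²/5 + d/5)
1/(t(251) + f(Z)*h(3)) = 1/(133 + (-11 - ⅖*1² + (⅕)*1)*(-5)) = 1/(133 + (-11 - ⅖*1 + ⅕)*(-5)) = 1/(133 + (-11 - ⅖ + ⅕)*(-5)) = 1/(133 - 56/5*(-5)) = 1/(133 + 56) = 1/189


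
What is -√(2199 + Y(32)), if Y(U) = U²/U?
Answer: -√2231 ≈ -47.233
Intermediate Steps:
Y(U) = U
-√(2199 + Y(32)) = -√(2199 + 32) = -√2231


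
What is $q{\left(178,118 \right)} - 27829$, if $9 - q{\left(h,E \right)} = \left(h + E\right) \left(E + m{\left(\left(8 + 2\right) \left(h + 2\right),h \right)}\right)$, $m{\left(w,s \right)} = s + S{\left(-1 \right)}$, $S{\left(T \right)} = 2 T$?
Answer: $-114844$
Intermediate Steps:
$m{\left(w,s \right)} = -2 + s$ ($m{\left(w,s \right)} = s + 2 \left(-1\right) = s - 2 = -2 + s$)
$q{\left(h,E \right)} = 9 - \left(E + h\right) \left(-2 + E + h\right)$ ($q{\left(h,E \right)} = 9 - \left(h + E\right) \left(E + \left(-2 + h\right)\right) = 9 - \left(E + h\right) \left(-2 + E + h\right)$)
$q{\left(178,118 \right)} - 27829 = \left(9 - 118^{2} - 118 \cdot 178 - 118 \left(-2 + 178\right) - 178 \left(-2 + 178\right)\right) - 27829 = \left(9 - 13924 - 21004 - 118 \cdot 176 - 178 \cdot 176\right) - 27829 = \left(9 - 13924 - 21004 - 20768 - 31328\right) - 27829 = -87015 - 27829 = -114844$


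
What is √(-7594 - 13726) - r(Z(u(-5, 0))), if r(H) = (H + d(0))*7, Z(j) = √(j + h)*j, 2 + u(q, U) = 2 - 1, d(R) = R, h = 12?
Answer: 7*√11 + 2*I*√5330 ≈ 23.216 + 146.01*I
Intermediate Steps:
u(q, U) = -1 (u(q, U) = -2 + (2 - 1) = -2 + 1 = -1)
Z(j) = j*√(12 + j) (Z(j) = √(j + 12)*j = √(12 + j)*j = j*√(12 + j))
r(H) = 7*H (r(H) = (H + 0)*7 = H*7 = 7*H)
√(-7594 - 13726) - r(Z(u(-5, 0))) = √(-7594 - 13726) - 7*(-√(12 - 1)) = √(-21320) - 7*(-√11) = 2*I*√5330 - (-7)*√11 = 2*I*√5330 + 7*√11 = 7*√11 + 2*I*√5330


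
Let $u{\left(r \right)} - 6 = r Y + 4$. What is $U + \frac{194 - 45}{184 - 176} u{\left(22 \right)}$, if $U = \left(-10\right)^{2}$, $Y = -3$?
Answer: $-943$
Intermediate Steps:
$u{\left(r \right)} = 10 - 3 r$ ($u{\left(r \right)} = 6 + \left(r \left(-3\right) + 4\right) = 6 - \left(-4 + 3 r\right) = 10 - 3 r$)
$U = 100$
$U + \frac{194 - 45}{184 - 176} u{\left(22 \right)} = 100 + \frac{194 - 45}{184 - 176} \left(10 - 66\right) = 100 + \frac{149}{8} \left(10 - 66\right) = 100 + 149 \cdot \frac{1}{8} \left(-56\right) = 100 + \frac{149}{8} \left(-56\right) = 100 - 1043 = -943$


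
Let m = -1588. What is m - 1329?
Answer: -2917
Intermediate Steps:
m - 1329 = -1588 - 1329 = -2917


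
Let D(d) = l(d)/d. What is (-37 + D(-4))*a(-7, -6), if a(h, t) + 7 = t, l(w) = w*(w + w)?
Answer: 585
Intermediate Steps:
l(w) = 2*w**2 (l(w) = w*(2*w) = 2*w**2)
D(d) = 2*d (D(d) = (2*d**2)/d = 2*d)
a(h, t) = -7 + t
(-37 + D(-4))*a(-7, -6) = (-37 + 2*(-4))*(-7 - 6) = (-37 - 8)*(-13) = -45*(-13) = 585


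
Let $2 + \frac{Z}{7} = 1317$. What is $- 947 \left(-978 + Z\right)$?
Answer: $-7790969$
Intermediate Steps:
$Z = 9205$ ($Z = -14 + 7 \cdot 1317 = -14 + 9219 = 9205$)
$- 947 \left(-978 + Z\right) = - 947 \left(-978 + 9205\right) = \left(-947\right) 8227 = -7790969$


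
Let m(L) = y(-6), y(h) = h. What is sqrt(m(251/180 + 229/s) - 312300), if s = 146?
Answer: I*sqrt(312306) ≈ 558.84*I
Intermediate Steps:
m(L) = -6
sqrt(m(251/180 + 229/s) - 312300) = sqrt(-6 - 312300) = sqrt(-312306) = I*sqrt(312306)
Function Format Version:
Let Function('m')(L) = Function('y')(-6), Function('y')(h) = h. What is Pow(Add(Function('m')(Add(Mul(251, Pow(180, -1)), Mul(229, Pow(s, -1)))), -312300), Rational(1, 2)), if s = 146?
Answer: Mul(I, Pow(312306, Rational(1, 2))) ≈ Mul(558.84, I)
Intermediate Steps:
Function('m')(L) = -6
Pow(Add(Function('m')(Add(Mul(251, Pow(180, -1)), Mul(229, Pow(s, -1)))), -312300), Rational(1, 2)) = Pow(Add(-6, -312300), Rational(1, 2)) = Pow(-312306, Rational(1, 2)) = Mul(I, Pow(312306, Rational(1, 2)))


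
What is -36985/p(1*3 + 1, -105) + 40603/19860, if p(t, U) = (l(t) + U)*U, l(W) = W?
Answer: -20261819/14041020 ≈ -1.4430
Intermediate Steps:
p(t, U) = U*(U + t) (p(t, U) = (t + U)*U = (U + t)*U = U*(U + t))
-36985/p(1*3 + 1, -105) + 40603/19860 = -36985*(-1/(105*(-105 + (1*3 + 1)))) + 40603/19860 = -36985*(-1/(105*(-105 + (3 + 1)))) + 40603*(1/19860) = -36985*(-1/(105*(-105 + 4))) + 40603/19860 = -36985/((-105*(-101))) + 40603/19860 = -36985/10605 + 40603/19860 = -36985*1/10605 + 40603/19860 = -7397/2121 + 40603/19860 = -20261819/14041020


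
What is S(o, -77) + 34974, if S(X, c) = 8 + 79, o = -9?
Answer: 35061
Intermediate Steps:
S(X, c) = 87
S(o, -77) + 34974 = 87 + 34974 = 35061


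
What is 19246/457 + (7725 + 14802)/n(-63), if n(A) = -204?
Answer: -2122885/31076 ≈ -68.313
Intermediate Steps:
19246/457 + (7725 + 14802)/n(-63) = 19246/457 + (7725 + 14802)/(-204) = 19246*(1/457) + 22527*(-1/204) = 19246/457 - 7509/68 = -2122885/31076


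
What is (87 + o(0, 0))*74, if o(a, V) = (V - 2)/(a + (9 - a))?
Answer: 57794/9 ≈ 6421.6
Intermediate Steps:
o(a, V) = -2/9 + V/9 (o(a, V) = (-2 + V)/9 = (-2 + V)*(1/9) = -2/9 + V/9)
(87 + o(0, 0))*74 = (87 + (-2/9 + (1/9)*0))*74 = (87 + (-2/9 + 0))*74 = (87 - 2/9)*74 = (781/9)*74 = 57794/9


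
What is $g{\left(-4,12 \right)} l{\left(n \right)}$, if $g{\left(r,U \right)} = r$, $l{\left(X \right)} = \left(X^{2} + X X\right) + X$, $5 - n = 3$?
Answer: $-40$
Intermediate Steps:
$n = 2$ ($n = 5 - 3 = 2$)
$l{\left(X \right)} = X + 2 X^{2}$ ($l{\left(X \right)} = \left(X^{2} + X^{2}\right) + X = 2 X^{2} + X = X + 2 X^{2}$)
$g{\left(-4,12 \right)} l{\left(n \right)} = - 4 \cdot 2 \left(1 + 2 \cdot 2\right) = - 4 \cdot 2 \left(1 + 4\right) = - 4 \cdot 2 \cdot 5 = \left(-4\right) 10 = -40$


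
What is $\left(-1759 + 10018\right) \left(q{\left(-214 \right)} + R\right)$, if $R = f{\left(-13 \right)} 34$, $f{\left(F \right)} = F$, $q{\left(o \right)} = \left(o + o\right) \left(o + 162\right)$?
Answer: $180161826$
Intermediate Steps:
$q{\left(o \right)} = 2 o \left(162 + o\right)$
$R = -442$ ($R = \left(-13\right) 34 = -442$)
$\left(-1759 + 10018\right) \left(q{\left(-214 \right)} + R\right) = \left(-1759 + 10018\right) \left(2 \left(-214\right) \left(162 - 214\right) - 442\right) = 8259 \left(2 \left(-214\right) \left(-52\right) - 442\right) = 8259 \left(22256 - 442\right) = 8259 \cdot 21814 = 180161826$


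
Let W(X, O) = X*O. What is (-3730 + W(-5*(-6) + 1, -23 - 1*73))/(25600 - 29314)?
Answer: 3353/1857 ≈ 1.8056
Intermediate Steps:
W(X, O) = O*X
(-3730 + W(-5*(-6) + 1, -23 - 1*73))/(25600 - 29314) = (-3730 + (-23 - 1*73)*(-5*(-6) + 1))/(25600 - 29314) = (-3730 + (-23 - 73)*(30 + 1))/(-3714) = (-3730 - 96*31)*(-1/3714) = (-3730 - 2976)*(-1/3714) = -6706*(-1/3714) = 3353/1857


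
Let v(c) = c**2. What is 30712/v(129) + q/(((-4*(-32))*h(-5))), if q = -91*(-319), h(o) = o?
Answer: -463415909/10650240 ≈ -43.512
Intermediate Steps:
q = 29029
30712/v(129) + q/(((-4*(-32))*h(-5))) = 30712/(129**2) + 29029/((-4*(-32)*(-5))) = 30712/16641 + 29029/((128*(-5))) = 30712*(1/16641) + 29029/(-640) = 30712/16641 + 29029*(-1/640) = 30712/16641 - 29029/640 = -463415909/10650240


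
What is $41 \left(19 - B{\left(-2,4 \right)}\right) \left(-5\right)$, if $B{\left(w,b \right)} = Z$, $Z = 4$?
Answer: $-3075$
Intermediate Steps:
$B{\left(w,b \right)} = 4$
$41 \left(19 - B{\left(-2,4 \right)}\right) \left(-5\right) = 41 \left(19 - 4\right) \left(-5\right) = 41 \cdot 15 \left(-5\right) = 615 \left(-5\right) = -3075$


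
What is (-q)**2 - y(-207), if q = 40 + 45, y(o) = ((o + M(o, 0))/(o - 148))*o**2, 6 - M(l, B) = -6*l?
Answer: -59266232/355 ≈ -1.6695e+5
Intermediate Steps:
M(l, B) = 6 + 6*l (M(l, B) = 6 - (-6)*l = 6 + 6*l)
y(o) = o**2*(6 + 7*o)/(-148 + o) (y(o) = ((o + (6 + 6*o))/(o - 148))*o**2 = ((6 + 7*o)/(-148 + o))*o**2 = o**2*(6 + 7*o)/(-148 + o))
q = 85
(-q)**2 - y(-207) = (-1*85)**2 - (-207)**2*(6 + 7*(-207))/(-148 - 207) = (-85)**2 - 42849*(6 - 1449)/(-355) = 7225 - 42849*(-1)*(-1443)/355 = 7225 - 1*61831107/355 = 7225 - 61831107/355 = -59266232/355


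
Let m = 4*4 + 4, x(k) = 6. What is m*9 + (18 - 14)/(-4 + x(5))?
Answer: 182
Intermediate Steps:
m = 20 (m = 16 + 4 = 20)
m*9 + (18 - 14)/(-4 + x(5)) = 20*9 + (18 - 14)/(-4 + 6) = 180 + 4/2 = 180 + 4*(½) = 180 + 2 = 182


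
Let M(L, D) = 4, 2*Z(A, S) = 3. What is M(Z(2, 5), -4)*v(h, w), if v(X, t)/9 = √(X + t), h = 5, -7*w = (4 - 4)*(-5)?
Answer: 36*√5 ≈ 80.498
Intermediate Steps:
Z(A, S) = 3/2 (Z(A, S) = (½)*3 = 3/2)
w = 0 (w = -(4 - 4)*(-5)/7 = -0*(-5) = -⅐*0 = 0)
v(X, t) = 9*√(X + t)
M(Z(2, 5), -4)*v(h, w) = 4*(9*√(5 + 0)) = 4*(9*√5) = 36*√5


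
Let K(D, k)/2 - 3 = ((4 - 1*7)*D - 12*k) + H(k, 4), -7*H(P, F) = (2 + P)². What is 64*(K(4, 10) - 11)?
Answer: -138944/7 ≈ -19849.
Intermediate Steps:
H(P, F) = -(2 + P)²/7
K(D, k) = 6 - 24*k - 6*D - 2*(2 + k)²/7 (K(D, k) = 6 + 2*(((4 - 1*7)*D - 12*k) - (2 + k)²/7) = 6 + 2*(((4 - 7)*D - 12*k) - (2 + k)²/7) = 6 + 2*((-3*D - 12*k) - (2 + k)²/7) = 6 + 2*((-12*k - 3*D) - (2 + k)²/7) = 6 + 2*(-12*k - 3*D - (2 + k)²/7) = 6 + (-24*k - 6*D - 2*(2 + k)²/7) = 6 - 24*k - 6*D - 2*(2 + k)²/7)
64*(K(4, 10) - 11) = 64*((34/7 - 6*4 - 176/7*10 - 2/7*10²) - 11) = 64*((34/7 - 24 - 1760/7 - 2/7*100) - 11) = 64*((34/7 - 24 - 1760/7 - 200/7) - 11) = 64*(-2094/7 - 11) = 64*(-2171/7) = -138944/7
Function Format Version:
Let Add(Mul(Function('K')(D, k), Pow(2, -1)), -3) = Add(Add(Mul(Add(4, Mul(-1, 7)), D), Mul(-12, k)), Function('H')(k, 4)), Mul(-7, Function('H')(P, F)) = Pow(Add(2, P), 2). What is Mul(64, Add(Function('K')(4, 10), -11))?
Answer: Rational(-138944, 7) ≈ -19849.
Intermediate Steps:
Function('H')(P, F) = Mul(Rational(-1, 7), Pow(Add(2, P), 2))
Function('K')(D, k) = Add(6, Mul(-24, k), Mul(-6, D), Mul(Rational(-2, 7), Pow(Add(2, k), 2))) (Function('K')(D, k) = Add(6, Mul(2, Add(Add(Mul(Add(4, Mul(-1, 7)), D), Mul(-12, k)), Mul(Rational(-1, 7), Pow(Add(2, k), 2))))) = Add(6, Mul(2, Add(Add(Mul(Add(4, -7), D), Mul(-12, k)), Mul(Rational(-1, 7), Pow(Add(2, k), 2))))) = Add(6, Mul(2, Add(Add(Mul(-3, D), Mul(-12, k)), Mul(Rational(-1, 7), Pow(Add(2, k), 2))))) = Add(6, Mul(2, Add(Add(Mul(-12, k), Mul(-3, D)), Mul(Rational(-1, 7), Pow(Add(2, k), 2))))) = Add(6, Mul(2, Add(Mul(-12, k), Mul(-3, D), Mul(Rational(-1, 7), Pow(Add(2, k), 2))))) = Add(6, Add(Mul(-24, k), Mul(-6, D), Mul(Rational(-2, 7), Pow(Add(2, k), 2)))) = Add(6, Mul(-24, k), Mul(-6, D), Mul(Rational(-2, 7), Pow(Add(2, k), 2))))
Mul(64, Add(Function('K')(4, 10), -11)) = Mul(64, Add(Add(Rational(34, 7), Mul(-6, 4), Mul(Rational(-176, 7), 10), Mul(Rational(-2, 7), Pow(10, 2))), -11)) = Mul(64, Add(Add(Rational(34, 7), -24, Rational(-1760, 7), Mul(Rational(-2, 7), 100)), -11)) = Mul(64, Add(Add(Rational(34, 7), -24, Rational(-1760, 7), Rational(-200, 7)), -11)) = Mul(64, Add(Rational(-2094, 7), -11)) = Mul(64, Rational(-2171, 7)) = Rational(-138944, 7)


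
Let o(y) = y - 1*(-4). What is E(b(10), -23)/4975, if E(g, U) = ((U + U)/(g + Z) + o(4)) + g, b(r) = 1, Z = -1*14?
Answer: 163/64675 ≈ 0.0025203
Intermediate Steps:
Z = -14
o(y) = 4 + y (o(y) = y + 4 = 4 + y)
E(g, U) = 8 + g + 2*U/(-14 + g) (E(g, U) = ((U + U)/(g - 14) + (4 + 4)) + g = ((2*U)/(-14 + g) + 8) + g = (2*U/(-14 + g) + 8) + g = (8 + 2*U/(-14 + g)) + g = 8 + g + 2*U/(-14 + g))
E(b(10), -23)/4975 = ((-112 + 1² - 6*1 + 2*(-23))/(-14 + 1))/4975 = ((-112 + 1 - 6 - 46)/(-13))*(1/4975) = -1/13*(-163)*(1/4975) = (163/13)*(1/4975) = 163/64675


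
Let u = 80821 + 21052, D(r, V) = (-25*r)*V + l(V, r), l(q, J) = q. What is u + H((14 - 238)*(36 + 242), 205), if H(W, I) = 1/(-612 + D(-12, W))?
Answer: 1909556818531/18744484 ≈ 1.0187e+5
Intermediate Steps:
D(r, V) = V - 25*V*r (D(r, V) = (-25*r)*V + V = -25*V*r + V = V - 25*V*r)
u = 101873
H(W, I) = 1/(-612 + 301*W) (H(W, I) = 1/(-612 + W*(1 - 25*(-12))) = 1/(-612 + W*(1 + 300)) = 1/(-612 + W*301) = 1/(-612 + 301*W))
u + H((14 - 238)*(36 + 242), 205) = 101873 + 1/(-612 + 301*((14 - 238)*(36 + 242))) = 101873 + 1/(-612 + 301*(-224*278)) = 101873 + 1/(-612 + 301*(-62272)) = 101873 + 1/(-612 - 18743872) = 101873 + 1/(-18744484) = 101873 - 1/18744484 = 1909556818531/18744484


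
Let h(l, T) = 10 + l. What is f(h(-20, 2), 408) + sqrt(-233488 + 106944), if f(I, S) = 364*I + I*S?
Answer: -7720 + 4*I*sqrt(7909) ≈ -7720.0 + 355.73*I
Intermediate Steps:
f(h(-20, 2), 408) + sqrt(-233488 + 106944) = (10 - 20)*(364 + 408) + sqrt(-233488 + 106944) = -10*772 + sqrt(-126544) = -7720 + 4*I*sqrt(7909)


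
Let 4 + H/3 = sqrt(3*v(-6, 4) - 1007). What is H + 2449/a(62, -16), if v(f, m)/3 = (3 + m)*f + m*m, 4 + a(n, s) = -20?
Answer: -2737/24 + 3*I*sqrt(1241) ≈ -114.04 + 105.68*I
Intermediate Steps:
a(n, s) = -24 (a(n, s) = -4 - 20 = -24)
v(f, m) = 3*m**2 + 3*f*(3 + m) (v(f, m) = 3*((3 + m)*f + m*m) = 3*(f*(3 + m) + m**2) = 3*(m**2 + f*(3 + m)) = 3*m**2 + 3*f*(3 + m))
H = -12 + 3*I*sqrt(1241) (H = -12 + 3*sqrt(3*(3*4**2 + 9*(-6) + 3*(-6)*4) - 1007) = -12 + 3*sqrt(3*(3*16 - 54 - 72) - 1007) = -12 + 3*sqrt(3*(48 - 54 - 72) - 1007) = -12 + 3*sqrt(3*(-78) - 1007) = -12 + 3*sqrt(-234 - 1007) = -12 + 3*sqrt(-1241) = -12 + 3*(I*sqrt(1241)) = -12 + 3*I*sqrt(1241) ≈ -12.0 + 105.68*I)
H + 2449/a(62, -16) = (-12 + 3*I*sqrt(1241)) + 2449/(-24) = (-12 + 3*I*sqrt(1241)) + 2449*(-1/24) = (-12 + 3*I*sqrt(1241)) - 2449/24 = -2737/24 + 3*I*sqrt(1241)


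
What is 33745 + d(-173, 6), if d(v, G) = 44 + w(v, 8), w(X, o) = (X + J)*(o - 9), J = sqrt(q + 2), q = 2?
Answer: 33960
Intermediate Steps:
J = 2 (J = sqrt(2 + 2) = sqrt(4) = 2)
w(X, o) = (-9 + o)*(2 + X) (w(X, o) = (X + 2)*(o - 9) = (2 + X)*(-9 + o) = (-9 + o)*(2 + X))
d(v, G) = 42 - v (d(v, G) = 44 + (-18 - 9*v + 2*8 + v*8) = 44 + (-18 - 9*v + 16 + 8*v) = 44 + (-2 - v) = 42 - v)
33745 + d(-173, 6) = 33745 + (42 - 1*(-173)) = 33745 + (42 + 173) = 33745 + 215 = 33960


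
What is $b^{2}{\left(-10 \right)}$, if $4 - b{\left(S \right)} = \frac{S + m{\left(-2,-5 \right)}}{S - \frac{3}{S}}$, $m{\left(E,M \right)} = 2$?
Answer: $\frac{94864}{9409} \approx 10.082$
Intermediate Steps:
$b{\left(S \right)} = 4 - \frac{2 + S}{S - \frac{3}{S}}$ ($b{\left(S \right)} = 4 - \frac{S + 2}{S - \frac{3}{S}} = 4 - \frac{2 + S}{S - \frac{3}{S}}$)
$b^{2}{\left(-10 \right)} = \left(\frac{-12 - -20 + 3 \left(-10\right)^{2}}{-3 + \left(-10\right)^{2}}\right)^{2} = \left(\frac{-12 + 20 + 3 \cdot 100}{-3 + 100}\right)^{2} = \left(\frac{-12 + 20 + 300}{97}\right)^{2} = \left(\frac{1}{97} \cdot 308\right)^{2} = \left(\frac{308}{97}\right)^{2} = \frac{94864}{9409}$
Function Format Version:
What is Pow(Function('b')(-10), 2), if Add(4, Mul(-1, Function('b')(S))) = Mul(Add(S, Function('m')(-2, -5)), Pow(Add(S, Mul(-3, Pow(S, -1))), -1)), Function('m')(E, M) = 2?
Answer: Rational(94864, 9409) ≈ 10.082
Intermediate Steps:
Function('b')(S) = Add(4, Mul(-1, Pow(Add(S, Mul(-3, Pow(S, -1))), -1), Add(2, S))) (Function('b')(S) = Add(4, Mul(-1, Mul(Add(S, 2), Pow(Add(S, Mul(-3, Pow(S, -1))), -1)))) = Add(4, Mul(-1, Mul(Add(2, S), Pow(Add(S, Mul(-3, Pow(S, -1))), -1)))) = Add(4, Mul(-1, Mul(Pow(Add(S, Mul(-3, Pow(S, -1))), -1), Add(2, S)))) = Add(4, Mul(-1, Pow(Add(S, Mul(-3, Pow(S, -1))), -1), Add(2, S))))
Pow(Function('b')(-10), 2) = Pow(Mul(Pow(Add(-3, Pow(-10, 2)), -1), Add(-12, Mul(-2, -10), Mul(3, Pow(-10, 2)))), 2) = Pow(Mul(Pow(Add(-3, 100), -1), Add(-12, 20, Mul(3, 100))), 2) = Pow(Mul(Pow(97, -1), Add(-12, 20, 300)), 2) = Pow(Mul(Rational(1, 97), 308), 2) = Pow(Rational(308, 97), 2) = Rational(94864, 9409)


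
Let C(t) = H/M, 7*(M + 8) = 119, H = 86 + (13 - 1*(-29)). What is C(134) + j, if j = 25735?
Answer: 231743/9 ≈ 25749.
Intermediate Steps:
H = 128 (H = 86 + (13 + 29) = 86 + 42 = 128)
M = 9 (M = -8 + (⅐)*119 = -8 + 17 = 9)
C(t) = 128/9
C(134) + j = 128/9 + 25735 = 231743/9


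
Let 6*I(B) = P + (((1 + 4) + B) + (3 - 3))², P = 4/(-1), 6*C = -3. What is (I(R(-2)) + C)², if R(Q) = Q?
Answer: ⅑ ≈ 0.11111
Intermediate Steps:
C = -½ (C = (⅙)*(-3) = -½ ≈ -0.50000)
P = -4 (P = 4*(-1) = -4)
I(B) = -⅔ + (5 + B)²/6 (I(B) = (-4 + (((1 + 4) + B) + (3 - 3))²)/6 = (-4 + ((5 + B) + 0)²)/6 = (-4 + (5 + B)²)/6 = -⅔ + (5 + B)²/6)
(I(R(-2)) + C)² = ((-⅔ + (5 - 2)²/6) - ½)² = ((-⅔ + (⅙)*3²) - ½)² = ((-⅔ + (⅙)*9) - ½)² = ((-⅔ + 3/2) - ½)² = (⅚ - ½)² = (⅓)² = ⅑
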